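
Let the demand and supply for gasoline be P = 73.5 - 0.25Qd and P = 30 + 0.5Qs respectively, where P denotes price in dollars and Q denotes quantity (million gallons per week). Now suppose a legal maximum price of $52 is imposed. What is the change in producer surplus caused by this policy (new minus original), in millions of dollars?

Rearranging demand gives Qd = 294 - 4P; rearranging supply gives Qs = 2P - 60. Without the control the market clears where 294 - 4P = 2P - 60, i.e. P* = 59 and Q* = 58.
Since 52 < 59, the ceiling is binding.
At P = 52: Qd = 294 - 4·52 = 86 and Qs = 2·52 - 60 = 44.
Producer surplus without the control is ½ · (59 - 30) · 58 = 841.
With the ceiling, producers sell 44 units at 52, so PS = ½ · (52 - 30) · 44 = 484.
Change in producer surplus = 484 - 841 = -357.

-357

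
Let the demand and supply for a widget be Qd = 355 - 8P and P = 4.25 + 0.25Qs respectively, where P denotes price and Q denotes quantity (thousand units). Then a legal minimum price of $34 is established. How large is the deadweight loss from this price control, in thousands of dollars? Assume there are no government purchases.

108

Rearranging supply gives Qs = 4P - 17. In a free market, 355 - 8P = 4P - 17 gives the equilibrium P* = 31, Q* = 107.
Because the floor (34) lies above the market-clearing price, it is binding.
At P = 34: Qd = 355 - 8·34 = 83 and Qs = 4·34 - 17 = 119.
Quantity traded falls to 83. At Q = 83 the demand price is (355 - 83)/8 = 34 and the supply price is (17 + 83)/4 = 25.
Deadweight loss = ½ · (34 - 25) · (107 - 83) = ½ · 9 · 24 = 108.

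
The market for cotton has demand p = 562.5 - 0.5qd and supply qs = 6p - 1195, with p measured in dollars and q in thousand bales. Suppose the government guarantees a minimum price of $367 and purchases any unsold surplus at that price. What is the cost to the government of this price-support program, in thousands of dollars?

226072

Rearranging demand gives qd = 1125 - 2p. Without the control the market clears where 1125 - 2p = 6p - 1195, i.e. p* = 290 and q* = 545.
Because the floor (367) lies above the market-clearing price, it is binding.
At p = 367: qd = 1125 - 2·367 = 391 and qs = 6·367 - 1195 = 1007.
Surplus = qs - qd = 616.
Government expenditure = surplus × support price = 616 × 367 = 226072.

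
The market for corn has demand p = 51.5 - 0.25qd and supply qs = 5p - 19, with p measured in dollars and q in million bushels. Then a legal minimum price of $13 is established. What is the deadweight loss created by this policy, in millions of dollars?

0

Rearranging demand gives qd = 206 - 4p. Equilibrium: 206 - 4p = 5p - 19, so 225 = 9p and p* = 25, q* = 106.
Since 13 is below p* = 25, the floor does not bind and the free-market outcome prevails.
Since the control does not bind, no trades are prevented and deadweight loss is zero.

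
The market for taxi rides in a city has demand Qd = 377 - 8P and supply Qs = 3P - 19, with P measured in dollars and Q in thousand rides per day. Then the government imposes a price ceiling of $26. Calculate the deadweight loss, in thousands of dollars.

206.25

In a free market, 377 - 8P = 3P - 19 gives the equilibrium P* = 36, Q* = 89.
Because the ceiling (26) lies below the market-clearing price, it is binding.
At P = 26: Qd = 377 - 8·26 = 169 and Qs = 3·26 - 19 = 59.
Quantity traded falls to 59. At Q = 59 the demand price is (377 - 59)/8 = 39.75 and the supply price is (19 + 59)/3 = 26.
Deadweight loss = ½ · (39.75 - 26) · (89 - 59) = ½ · 13.75 · 30 = 206.25.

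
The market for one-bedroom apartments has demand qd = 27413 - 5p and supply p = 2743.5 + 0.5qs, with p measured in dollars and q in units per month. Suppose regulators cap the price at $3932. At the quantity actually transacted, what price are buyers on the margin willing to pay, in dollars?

5007.2

Rearranging supply gives qs = 2p - 5487. Equilibrium: 27413 - 5p = 2p - 5487, so 32900 = 7p and p* = 4700, q* = 3913.
Because the ceiling (3932) lies below the market-clearing price, it is binding.
At p = 3932: qd = 27413 - 5·3932 = 7753 and qs = 2·3932 - 5487 = 2377.
Only 2377 units reach the market. On the demand curve, the marginal buyer's willingness to pay at q = 2377 is (27413 - 2377)/5 = 5007.2.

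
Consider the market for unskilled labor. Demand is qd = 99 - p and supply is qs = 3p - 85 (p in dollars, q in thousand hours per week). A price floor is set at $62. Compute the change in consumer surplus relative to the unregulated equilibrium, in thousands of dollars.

Setting quantity demanded equal to quantity supplied, 99 - p = 3p - 85, gives p* = 46 and q* = 53.
The floor of 62 is above the equilibrium price 46, so it binds.
At p = 62: qd = 99 - 62 = 37 and qs = 3·62 - 85 = 101.
Consumer surplus without the control is ½ · (99 - 46) · 53 = 1404.5.
With the floor, consumers buy 37 units at 62, so CS = ½ · (99 - 62) · 37 = 684.5.
Change in consumer surplus = 684.5 - 1404.5 = -720.

-720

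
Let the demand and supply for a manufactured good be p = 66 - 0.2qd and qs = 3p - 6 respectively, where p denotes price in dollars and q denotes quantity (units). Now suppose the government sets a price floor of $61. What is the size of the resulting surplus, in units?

Rearranging demand gives qd = 330 - 5p. In a free market, 330 - 5p = 3p - 6 gives the equilibrium p* = 42, q* = 120.
Since 61 > 42, the floor is binding.
At p = 61: qd = 330 - 5·61 = 25 and qs = 3·61 - 6 = 177.
Surplus = qs - qd = 177 - 25 = 152.

152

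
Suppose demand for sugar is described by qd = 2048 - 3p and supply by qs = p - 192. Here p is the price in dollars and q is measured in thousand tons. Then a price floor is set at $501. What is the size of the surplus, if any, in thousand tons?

0

In a free market, 2048 - 3p = p - 192 gives the equilibrium p* = 560, q* = 368.
The floor of 501 is below the equilibrium price 560, so it is not binding; the market clears at p* = 560, q* = 368.
Since the control does not bind, there is no surplus.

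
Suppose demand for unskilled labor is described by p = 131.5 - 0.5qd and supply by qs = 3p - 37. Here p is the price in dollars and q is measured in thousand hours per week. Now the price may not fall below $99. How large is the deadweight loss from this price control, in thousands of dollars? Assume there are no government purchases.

Rearranging demand gives qd = 263 - 2p. Setting quantity demanded equal to quantity supplied, 263 - 2p = 3p - 37, gives p* = 60 and q* = 143.
Since 99 > 60, the floor is binding.
At p = 99: qd = 263 - 2·99 = 65 and qs = 3·99 - 37 = 260.
Quantity traded falls to 65. At q = 65 the demand price is (263 - 65)/2 = 99 and the supply price is (37 + 65)/3 = 34.
Deadweight loss = ½ · (99 - 34) · (143 - 65) = ½ · 65 · 78 = 2535.

2535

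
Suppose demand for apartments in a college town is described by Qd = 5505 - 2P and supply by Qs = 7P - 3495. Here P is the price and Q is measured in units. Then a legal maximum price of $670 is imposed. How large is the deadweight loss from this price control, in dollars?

1715175

Without the control the market clears where 5505 - 2P = 7P - 3495, i.e. P* = 1000 and Q* = 3505.
Because the ceiling (670) lies below the market-clearing price, it is binding.
At P = 670: Qd = 5505 - 2·670 = 4165 and Qs = 7·670 - 3495 = 1195.
Quantity traded falls to 1195. At Q = 1195 the demand price is (5505 - 1195)/2 = 2155 and the supply price is (3495 + 1195)/7 = 670.
Deadweight loss = ½ · (2155 - 670) · (3505 - 1195) = ½ · 1485 · 2310 = 1715175.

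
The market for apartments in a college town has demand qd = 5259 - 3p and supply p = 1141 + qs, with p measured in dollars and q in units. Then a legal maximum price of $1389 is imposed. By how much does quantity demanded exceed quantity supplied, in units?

Rearranging supply gives qs = p - 1141. Equilibrium: 5259 - 3p = p - 1141, so 6400 = 4p and p* = 1600, q* = 459.
The ceiling of 1389 is below the equilibrium price 1600, so it binds.
At p = 1389: qd = 5259 - 3·1389 = 1092 and qs = 1389 - 1141 = 248.
Shortage = qd - qs = 1092 - 248 = 844.

844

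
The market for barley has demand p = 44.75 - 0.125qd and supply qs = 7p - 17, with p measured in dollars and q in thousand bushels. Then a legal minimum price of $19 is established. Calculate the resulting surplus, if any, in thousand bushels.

0

Rearranging demand gives qd = 358 - 8p. Without the control the market clears where 358 - 8p = 7p - 17, i.e. p* = 25 and q* = 158.
Since 19 is below p* = 25, the floor does not bind and the free-market outcome prevails.
Since the control does not bind, there is no surplus.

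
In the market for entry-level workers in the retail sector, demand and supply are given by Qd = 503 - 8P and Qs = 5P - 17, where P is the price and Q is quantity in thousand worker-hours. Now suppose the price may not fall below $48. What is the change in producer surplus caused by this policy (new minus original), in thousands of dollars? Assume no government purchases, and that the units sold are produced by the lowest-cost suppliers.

Setting quantity demanded equal to quantity supplied, 503 - 8P = 5P - 17, gives P* = 40 and Q* = 183.
The floor of 48 is above the equilibrium price 40, so it binds.
At P = 48: Qd = 503 - 8·48 = 119 and Qs = 5·48 - 17 = 223.
Producer surplus without the control is ½ · (40 - 3.4) · 183 = 3348.9.
With the floor, 119 units are sold at 48. The supply price at Q = 119 is 27.2, so PS = ½ · [(48 - 3.4) + (48 - 27.2)] · 119 = 3891.3.
Change in producer surplus = 3891.3 - 3348.9 = 542.4.

542.4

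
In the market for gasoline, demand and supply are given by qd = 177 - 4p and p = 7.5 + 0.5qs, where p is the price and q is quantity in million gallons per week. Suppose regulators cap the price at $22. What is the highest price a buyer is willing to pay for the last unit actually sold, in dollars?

37

Rearranging supply gives qs = 2p - 15. In a free market, 177 - 4p = 2p - 15 gives the equilibrium p* = 32, q* = 49.
Because the ceiling (22) lies below the market-clearing price, it is binding.
At p = 22: qd = 177 - 4·22 = 89 and qs = 2·22 - 15 = 29.
Only 29 units reach the market. On the demand curve, the marginal buyer's willingness to pay at q = 29 is (177 - 29)/4 = 37.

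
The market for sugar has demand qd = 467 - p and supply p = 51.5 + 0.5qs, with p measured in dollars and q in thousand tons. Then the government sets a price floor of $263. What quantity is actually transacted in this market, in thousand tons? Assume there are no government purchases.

Rearranging supply gives qs = 2p - 103. Without the control the market clears where 467 - p = 2p - 103, i.e. p* = 190 and q* = 277.
Since 263 > 190, the floor is binding.
At p = 263: qd = 467 - 263 = 204 and qs = 2·263 - 103 = 423.
The quantity actually transacted is the short side, demand: 204.

204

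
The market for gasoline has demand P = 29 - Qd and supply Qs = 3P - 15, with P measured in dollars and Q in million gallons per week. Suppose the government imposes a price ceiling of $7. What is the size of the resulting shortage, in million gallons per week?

Rearranging demand gives Qd = 29 - P. In a free market, 29 - P = 3P - 15 gives the equilibrium P* = 11, Q* = 18.
Since 7 < 11, the ceiling is binding.
At P = 7: Qd = 29 - 7 = 22 and Qs = 3·7 - 15 = 6.
Shortage = Qd - Qs = 22 - 6 = 16.

16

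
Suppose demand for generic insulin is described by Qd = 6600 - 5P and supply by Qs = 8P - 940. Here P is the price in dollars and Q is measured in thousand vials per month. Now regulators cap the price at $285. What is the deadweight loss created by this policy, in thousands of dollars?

905060

Setting quantity demanded equal to quantity supplied, 6600 - 5P = 8P - 940, gives P* = 580 and Q* = 3700.
Since 285 < 580, the ceiling is binding.
At P = 285: Qd = 6600 - 5·285 = 5175 and Qs = 8·285 - 940 = 1340.
Quantity traded falls to 1340. At Q = 1340 the demand price is (6600 - 1340)/5 = 1052 and the supply price is (940 + 1340)/8 = 285.
Deadweight loss = ½ · (1052 - 285) · (3700 - 1340) = ½ · 767 · 2360 = 905060.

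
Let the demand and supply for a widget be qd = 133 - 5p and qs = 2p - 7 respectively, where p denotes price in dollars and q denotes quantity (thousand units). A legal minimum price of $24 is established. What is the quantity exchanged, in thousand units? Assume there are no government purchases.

Without the control the market clears where 133 - 5p = 2p - 7, i.e. p* = 20 and q* = 33.
The floor of 24 is above the equilibrium price 20, so it binds.
At p = 24: qd = 133 - 5·24 = 13 and qs = 2·24 - 7 = 41.
The quantity actually transacted is the short side, demand: 13.

13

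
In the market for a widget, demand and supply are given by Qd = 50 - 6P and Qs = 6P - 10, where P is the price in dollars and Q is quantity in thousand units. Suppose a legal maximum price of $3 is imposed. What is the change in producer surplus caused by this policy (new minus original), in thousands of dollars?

Without the control the market clears where 50 - 6P = 6P - 10, i.e. P* = 5 and Q* = 20.
Since 3 < 5, the ceiling is binding.
At P = 3: Qd = 50 - 6·3 = 32 and Qs = 6·3 - 10 = 8.
Producer surplus without the control is ½ · (5 - 5/3) · 20 = 100/3.
With the ceiling, producers sell 8 units at 3, so PS = ½ · (3 - 5/3) · 8 = 16/3.
Change in producer surplus = 16/3 - 100/3 = -28.

-28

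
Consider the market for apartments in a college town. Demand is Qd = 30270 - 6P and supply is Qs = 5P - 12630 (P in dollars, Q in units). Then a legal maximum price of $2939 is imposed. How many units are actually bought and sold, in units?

In a free market, 30270 - 6P = 5P - 12630 gives the equilibrium P* = 3900, Q* = 6870.
Since 2939 < 3900, the ceiling is binding.
At P = 2939: Qd = 30270 - 6·2939 = 12636 and Qs = 5·2939 - 12630 = 2065.
The quantity actually transacted is the short side, supply: 2065.

2065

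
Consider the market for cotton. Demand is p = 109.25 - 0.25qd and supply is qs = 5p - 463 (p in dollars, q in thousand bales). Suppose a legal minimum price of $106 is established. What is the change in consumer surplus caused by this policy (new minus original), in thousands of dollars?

Rearranging demand gives qd = 437 - 4p. In a free market, 437 - 4p = 5p - 463 gives the equilibrium p* = 100, q* = 37.
The floor of 106 is above the equilibrium price 100, so it binds.
At p = 106: qd = 437 - 4·106 = 13 and qs = 5·106 - 463 = 67.
Consumer surplus without the control is ½ · (109.25 - 100) · 37 = 171.125.
With the floor, consumers buy 13 units at 106, so CS = ½ · (109.25 - 106) · 13 = 21.125.
Change in consumer surplus = 21.125 - 171.125 = -150.

-150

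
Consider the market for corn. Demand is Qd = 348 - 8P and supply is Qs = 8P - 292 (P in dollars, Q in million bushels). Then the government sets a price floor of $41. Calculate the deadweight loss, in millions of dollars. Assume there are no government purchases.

Setting quantity demanded equal to quantity supplied, 348 - 8P = 8P - 292, gives P* = 40 and Q* = 28.
Because the floor (41) lies above the market-clearing price, it is binding.
At P = 41: Qd = 348 - 8·41 = 20 and Qs = 8·41 - 292 = 36.
Quantity traded falls to 20. At Q = 20 the demand price is (348 - 20)/8 = 41 and the supply price is (292 + 20)/8 = 39.
Deadweight loss = ½ · (41 - 39) · (28 - 20) = ½ · 2 · 8 = 8.

8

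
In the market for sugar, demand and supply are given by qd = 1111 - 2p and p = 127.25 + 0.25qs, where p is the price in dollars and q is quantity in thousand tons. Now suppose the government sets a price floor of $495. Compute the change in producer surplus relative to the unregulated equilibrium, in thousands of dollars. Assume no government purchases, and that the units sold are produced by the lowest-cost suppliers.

1912.5

Rearranging supply gives qs = 4p - 509. Setting quantity demanded equal to quantity supplied, 1111 - 2p = 4p - 509, gives p* = 270 and q* = 571.
The floor of 495 is above the equilibrium price 270, so it binds.
At p = 495: qd = 1111 - 2·495 = 121 and qs = 4·495 - 509 = 1471.
Producer surplus without the control is ½ · (270 - 127.25) · 571 = 40755.125.
With the floor, 121 units are sold at 495. The supply price at q = 121 is 157.5, so PS = ½ · [(495 - 127.25) + (495 - 157.5)] · 121 = 42667.625.
Change in producer surplus = 42667.625 - 40755.125 = 1912.5.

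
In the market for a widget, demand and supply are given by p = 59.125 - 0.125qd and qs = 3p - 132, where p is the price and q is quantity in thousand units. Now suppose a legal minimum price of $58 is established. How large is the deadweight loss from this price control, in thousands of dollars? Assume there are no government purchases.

Rearranging demand gives qd = 473 - 8p. Setting quantity demanded equal to quantity supplied, 473 - 8p = 3p - 132, gives p* = 55 and q* = 33.
Because the floor (58) lies above the market-clearing price, it is binding.
At p = 58: qd = 473 - 8·58 = 9 and qs = 3·58 - 132 = 42.
Quantity traded falls to 9. At q = 9 the demand price is (473 - 9)/8 = 58 and the supply price is (132 + 9)/3 = 47.
Deadweight loss = ½ · (58 - 47) · (33 - 9) = ½ · 11 · 24 = 132.

132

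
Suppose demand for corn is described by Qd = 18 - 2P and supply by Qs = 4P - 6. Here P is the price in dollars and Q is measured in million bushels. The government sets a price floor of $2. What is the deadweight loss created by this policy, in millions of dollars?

Setting quantity demanded equal to quantity supplied, 18 - 2P = 4P - 6, gives P* = 4 and Q* = 10.
The floor of 2 is below the equilibrium price 4, so it is not binding; the market clears at P* = 4, Q* = 10.
Since the control does not bind, no trades are prevented and deadweight loss is zero.

0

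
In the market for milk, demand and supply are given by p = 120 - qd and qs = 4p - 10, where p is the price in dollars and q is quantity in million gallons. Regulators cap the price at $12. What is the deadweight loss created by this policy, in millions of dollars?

1960

Rearranging demand gives qd = 120 - p. Equilibrium: 120 - p = 4p - 10, so 130 = 5p and p* = 26, q* = 94.
Because the ceiling (12) lies below the market-clearing price, it is binding.
At p = 12: qd = 120 - 12 = 108 and qs = 4·12 - 10 = 38.
Quantity traded falls to 38. At q = 38 the demand price is 120 - 38 = 82 and the supply price is (10 + 38)/4 = 12.
Deadweight loss = ½ · (82 - 12) · (94 - 38) = ½ · 70 · 56 = 1960.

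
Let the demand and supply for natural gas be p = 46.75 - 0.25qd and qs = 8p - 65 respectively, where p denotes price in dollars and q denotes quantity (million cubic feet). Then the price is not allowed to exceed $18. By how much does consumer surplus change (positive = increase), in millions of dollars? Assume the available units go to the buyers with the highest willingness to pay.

165

Rearranging demand gives qd = 187 - 4p. Equilibrium: 187 - 4p = 8p - 65, so 252 = 12p and p* = 21, q* = 103.
Since 18 < 21, the ceiling is binding.
At p = 18: qd = 187 - 4·18 = 115 and qs = 8·18 - 65 = 79.
Consumer surplus without the control is ½ · (46.75 - 21) · 103 = 1326.125.
With the ceiling, 79 units are sold at 18 (assume they go to the highest-value buyers). The demand price at q = 79 is 27, so CS = ½ · [(46.75 - 18) + (27 - 18)] · 79 = 1491.125.
Change in consumer surplus = 1491.125 - 1326.125 = 165.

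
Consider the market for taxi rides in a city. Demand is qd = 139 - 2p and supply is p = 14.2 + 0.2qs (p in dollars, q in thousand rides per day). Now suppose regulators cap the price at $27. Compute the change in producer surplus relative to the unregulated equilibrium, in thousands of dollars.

-214.5

Rearranging supply gives qs = 5p - 71. Equilibrium: 139 - 2p = 5p - 71, so 210 = 7p and p* = 30, q* = 79.
Because the ceiling (27) lies below the market-clearing price, it is binding.
At p = 27: qd = 139 - 2·27 = 85 and qs = 5·27 - 71 = 64.
Producer surplus without the control is ½ · (30 - 14.2) · 79 = 624.1.
With the ceiling, producers sell 64 units at 27, so PS = ½ · (27 - 14.2) · 64 = 409.6.
Change in producer surplus = 409.6 - 624.1 = -214.5.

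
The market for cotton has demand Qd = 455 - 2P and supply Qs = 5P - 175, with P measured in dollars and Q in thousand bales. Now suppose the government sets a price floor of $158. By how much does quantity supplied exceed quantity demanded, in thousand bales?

Setting quantity demanded equal to quantity supplied, 455 - 2P = 5P - 175, gives P* = 90 and Q* = 275.
Since 158 > 90, the floor is binding.
At P = 158: Qd = 455 - 2·158 = 139 and Qs = 5·158 - 175 = 615.
Surplus = Qs - Qd = 615 - 139 = 476.

476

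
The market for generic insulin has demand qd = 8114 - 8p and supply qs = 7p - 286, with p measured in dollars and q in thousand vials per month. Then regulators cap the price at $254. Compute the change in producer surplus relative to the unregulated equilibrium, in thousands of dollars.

Equilibrium: 8114 - 8p = 7p - 286, so 8400 = 15p and p* = 560, q* = 3634.
The ceiling of 254 is below the equilibrium price 560, so it binds.
At p = 254: qd = 8114 - 8·254 = 6082 and qs = 7·254 - 286 = 1492.
Producer surplus without the control is ½ · (560 - 286/7) · 3634 = 6602978/7.
With the ceiling, producers sell 1492 units at 254, so PS = ½ · (254 - 286/7) · 1492 = 1113032/7.
Change in producer surplus = 1113032/7 - 6602978/7 = -784278.

-784278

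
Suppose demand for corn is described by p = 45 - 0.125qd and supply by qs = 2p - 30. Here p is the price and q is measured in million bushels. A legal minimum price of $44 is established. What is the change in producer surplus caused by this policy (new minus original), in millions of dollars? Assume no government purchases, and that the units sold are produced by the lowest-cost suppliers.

Rearranging demand gives qd = 360 - 8p. Equilibrium: 360 - 8p = 2p - 30, so 390 = 10p and p* = 39, q* = 48.
Since 44 > 39, the floor is binding.
At p = 44: qd = 360 - 8·44 = 8 and qs = 2·44 - 30 = 58.
Producer surplus without the control is ½ · (39 - 15) · 48 = 576.
With the floor, 8 units are sold at 44. The supply price at q = 8 is 19, so PS = ½ · [(44 - 15) + (44 - 19)] · 8 = 216.
Change in producer surplus = 216 - 576 = -360.

-360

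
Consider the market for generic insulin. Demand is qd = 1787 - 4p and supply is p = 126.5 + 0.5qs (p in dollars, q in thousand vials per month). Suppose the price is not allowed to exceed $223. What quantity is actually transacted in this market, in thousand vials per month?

Rearranging supply gives qs = 2p - 253. In a free market, 1787 - 4p = 2p - 253 gives the equilibrium p* = 340, q* = 427.
Because the ceiling (223) lies below the market-clearing price, it is binding.
At p = 223: qd = 1787 - 4·223 = 895 and qs = 2·223 - 253 = 193.
The quantity actually transacted is the short side, supply: 193.

193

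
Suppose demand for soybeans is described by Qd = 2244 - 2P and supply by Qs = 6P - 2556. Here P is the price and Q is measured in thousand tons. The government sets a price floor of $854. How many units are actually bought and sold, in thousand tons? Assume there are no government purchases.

Without the control the market clears where 2244 - 2P = 6P - 2556, i.e. P* = 600 and Q* = 1044.
Since 854 > 600, the floor is binding.
At P = 854: Qd = 2244 - 2·854 = 536 and Qs = 6·854 - 2556 = 2568.
The quantity actually transacted is the short side, demand: 536.

536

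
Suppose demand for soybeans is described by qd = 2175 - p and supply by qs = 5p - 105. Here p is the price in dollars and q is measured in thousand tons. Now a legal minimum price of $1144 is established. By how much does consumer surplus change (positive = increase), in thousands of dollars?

Without the control the market clears where 2175 - p = 5p - 105, i.e. p* = 380 and q* = 1795.
Because the floor (1144) lies above the market-clearing price, it is binding.
At p = 1144: qd = 2175 - 1144 = 1031 and qs = 5·1144 - 105 = 5615.
Consumer surplus without the control is ½ · (2175 - 380) · 1795 = 1611012.5.
With the floor, consumers buy 1031 units at 1144, so CS = ½ · (2175 - 1144) · 1031 = 531480.5.
Change in consumer surplus = 531480.5 - 1611012.5 = -1079532.

-1079532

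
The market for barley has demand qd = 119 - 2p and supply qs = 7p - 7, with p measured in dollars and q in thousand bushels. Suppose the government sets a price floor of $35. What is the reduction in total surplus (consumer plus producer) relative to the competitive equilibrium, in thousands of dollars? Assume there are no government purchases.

567

Equilibrium: 119 - 2p = 7p - 7, so 126 = 9p and p* = 14, q* = 91.
The floor of 35 is above the equilibrium price 14, so it binds.
At p = 35: qd = 119 - 2·35 = 49 and qs = 7·35 - 7 = 238.
Quantity traded falls to 49. At q = 49 the demand price is (119 - 49)/2 = 35 and the supply price is (7 + 49)/7 = 8.
Deadweight loss = ½ · (35 - 8) · (91 - 49) = ½ · 27 · 42 = 567.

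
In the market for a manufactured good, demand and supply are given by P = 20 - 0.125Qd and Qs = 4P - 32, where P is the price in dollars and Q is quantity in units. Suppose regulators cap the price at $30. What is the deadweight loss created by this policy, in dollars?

Rearranging demand gives Qd = 160 - 8P. Setting quantity demanded equal to quantity supplied, 160 - 8P = 4P - 32, gives P* = 16 and Q* = 32.
Since 30 is above P* = 16, the ceiling does not bind and the free-market outcome prevails.
Since the control does not bind, no trades are prevented and deadweight loss is zero.

0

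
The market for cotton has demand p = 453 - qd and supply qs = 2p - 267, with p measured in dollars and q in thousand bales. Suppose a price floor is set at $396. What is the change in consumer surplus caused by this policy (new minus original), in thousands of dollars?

-21060

Rearranging demand gives qd = 453 - p. In a free market, 453 - p = 2p - 267 gives the equilibrium p* = 240, q* = 213.
Because the floor (396) lies above the market-clearing price, it is binding.
At p = 396: qd = 453 - 396 = 57 and qs = 2·396 - 267 = 525.
Consumer surplus without the control is ½ · (453 - 240) · 213 = 22684.5.
With the floor, consumers buy 57 units at 396, so CS = ½ · (453 - 396) · 57 = 1624.5.
Change in consumer surplus = 1624.5 - 22684.5 = -21060.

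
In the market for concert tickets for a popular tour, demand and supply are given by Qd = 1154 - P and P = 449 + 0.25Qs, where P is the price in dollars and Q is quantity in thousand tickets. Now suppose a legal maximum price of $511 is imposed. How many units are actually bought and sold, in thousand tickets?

Rearranging supply gives Qs = 4P - 1796. Equilibrium: 1154 - P = 4P - 1796, so 2950 = 5P and P* = 590, Q* = 564.
Because the ceiling (511) lies below the market-clearing price, it is binding.
At P = 511: Qd = 1154 - 511 = 643 and Qs = 4·511 - 1796 = 248.
The quantity actually transacted is the short side, supply: 248.

248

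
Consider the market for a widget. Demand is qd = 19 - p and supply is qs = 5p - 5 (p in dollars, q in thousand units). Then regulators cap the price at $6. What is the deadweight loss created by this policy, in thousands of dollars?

Without the control the market clears where 19 - p = 5p - 5, i.e. p* = 4 and q* = 15.
Since 6 is above p* = 4, the ceiling does not bind and the free-market outcome prevails.
Since the control does not bind, no trades are prevented and deadweight loss is zero.

0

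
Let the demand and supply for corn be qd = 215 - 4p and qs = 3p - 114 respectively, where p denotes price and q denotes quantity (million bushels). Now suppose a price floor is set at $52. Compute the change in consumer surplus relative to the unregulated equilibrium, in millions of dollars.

-85

Equilibrium: 215 - 4p = 3p - 114, so 329 = 7p and p* = 47, q* = 27.
The floor of 52 is above the equilibrium price 47, so it binds.
At p = 52: qd = 215 - 4·52 = 7 and qs = 3·52 - 114 = 42.
Consumer surplus without the control is ½ · (53.75 - 47) · 27 = 91.125.
With the floor, consumers buy 7 units at 52, so CS = ½ · (53.75 - 52) · 7 = 6.125.
Change in consumer surplus = 6.125 - 91.125 = -85.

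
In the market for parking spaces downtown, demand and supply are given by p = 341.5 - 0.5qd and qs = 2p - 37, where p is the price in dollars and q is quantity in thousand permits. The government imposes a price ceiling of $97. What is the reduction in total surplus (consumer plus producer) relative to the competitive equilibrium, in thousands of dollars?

Rearranging demand gives qd = 683 - 2p. Setting quantity demanded equal to quantity supplied, 683 - 2p = 2p - 37, gives p* = 180 and q* = 323.
Since 97 < 180, the ceiling is binding.
At p = 97: qd = 683 - 2·97 = 489 and qs = 2·97 - 37 = 157.
Quantity traded falls to 157. At q = 157 the demand price is (683 - 157)/2 = 263 and the supply price is (37 + 157)/2 = 97.
Deadweight loss = ½ · (263 - 97) · (323 - 157) = ½ · 166 · 166 = 13778.

13778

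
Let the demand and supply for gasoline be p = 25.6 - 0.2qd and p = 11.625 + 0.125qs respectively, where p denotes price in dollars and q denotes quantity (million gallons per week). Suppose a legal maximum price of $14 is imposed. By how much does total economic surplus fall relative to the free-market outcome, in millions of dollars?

Rearranging demand gives qd = 128 - 5p; rearranging supply gives qs = 8p - 93. In a free market, 128 - 5p = 8p - 93 gives the equilibrium p* = 17, q* = 43.
Since 14 < 17, the ceiling is binding.
At p = 14: qd = 128 - 5·14 = 58 and qs = 8·14 - 93 = 19.
Quantity traded falls to 19. At q = 19 the demand price is (128 - 19)/5 = 21.8 and the supply price is (93 + 19)/8 = 14.
Deadweight loss = ½ · (21.8 - 14) · (43 - 19) = ½ · 7.8 · 24 = 93.6.

93.6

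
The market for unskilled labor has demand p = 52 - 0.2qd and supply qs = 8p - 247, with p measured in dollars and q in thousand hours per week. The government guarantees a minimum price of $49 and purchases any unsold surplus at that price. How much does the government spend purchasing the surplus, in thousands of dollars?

6370

Rearranging demand gives qd = 260 - 5p. Without the control the market clears where 260 - 5p = 8p - 247, i.e. p* = 39 and q* = 65.
The floor of 49 is above the equilibrium price 39, so it binds.
At p = 49: qd = 260 - 5·49 = 15 and qs = 8·49 - 247 = 145.
Surplus = qs - qd = 130.
Government expenditure = surplus × support price = 130 × 49 = 6370.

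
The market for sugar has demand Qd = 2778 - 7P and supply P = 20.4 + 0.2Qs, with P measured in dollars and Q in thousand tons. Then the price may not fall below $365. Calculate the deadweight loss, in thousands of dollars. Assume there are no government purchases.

131250

Rearranging supply gives Qs = 5P - 102. Equilibrium: 2778 - 7P = 5P - 102, so 2880 = 12P and P* = 240, Q* = 1098.
Since 365 > 240, the floor is binding.
At P = 365: Qd = 2778 - 7·365 = 223 and Qs = 5·365 - 102 = 1723.
Quantity traded falls to 223. At Q = 223 the demand price is (2778 - 223)/7 = 365 and the supply price is (102 + 223)/5 = 65.
Deadweight loss = ½ · (365 - 65) · (1098 - 223) = ½ · 300 · 875 = 131250.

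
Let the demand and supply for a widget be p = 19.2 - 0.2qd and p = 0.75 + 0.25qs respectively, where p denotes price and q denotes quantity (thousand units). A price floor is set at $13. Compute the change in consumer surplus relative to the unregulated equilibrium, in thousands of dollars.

-72

Rearranging demand gives qd = 96 - 5p; rearranging supply gives qs = 4p - 3. Without the control the market clears where 96 - 5p = 4p - 3, i.e. p* = 11 and q* = 41.
Since 13 > 11, the floor is binding.
At p = 13: qd = 96 - 5·13 = 31 and qs = 4·13 - 3 = 49.
Consumer surplus without the control is ½ · (19.2 - 11) · 41 = 168.1.
With the floor, consumers buy 31 units at 13, so CS = ½ · (19.2 - 13) · 31 = 96.1.
Change in consumer surplus = 96.1 - 168.1 = -72.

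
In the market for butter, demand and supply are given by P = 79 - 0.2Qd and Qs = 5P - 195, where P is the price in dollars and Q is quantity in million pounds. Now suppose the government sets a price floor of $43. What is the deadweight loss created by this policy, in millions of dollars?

Rearranging demand gives Qd = 395 - 5P. Setting quantity demanded equal to quantity supplied, 395 - 5P = 5P - 195, gives P* = 59 and Q* = 100.
The floor of 43 is below the equilibrium price 59, so it is not binding; the market clears at P* = 59, Q* = 100.
Since the control does not bind, no trades are prevented and deadweight loss is zero.

0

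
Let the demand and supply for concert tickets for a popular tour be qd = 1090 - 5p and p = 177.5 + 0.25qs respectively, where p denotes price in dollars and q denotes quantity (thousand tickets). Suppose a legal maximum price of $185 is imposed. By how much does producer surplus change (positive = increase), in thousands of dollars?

Rearranging supply gives qs = 4p - 710. Setting quantity demanded equal to quantity supplied, 1090 - 5p = 4p - 710, gives p* = 200 and q* = 90.
The ceiling of 185 is below the equilibrium price 200, so it binds.
At p = 185: qd = 1090 - 5·185 = 165 and qs = 4·185 - 710 = 30.
Producer surplus without the control is ½ · (200 - 177.5) · 90 = 1012.5.
With the ceiling, producers sell 30 units at 185, so PS = ½ · (185 - 177.5) · 30 = 112.5.
Change in producer surplus = 112.5 - 1012.5 = -900.

-900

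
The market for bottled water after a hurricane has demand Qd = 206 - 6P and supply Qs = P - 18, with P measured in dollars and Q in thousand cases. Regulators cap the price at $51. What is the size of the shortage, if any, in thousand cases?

Equilibrium: 206 - 6P = P - 18, so 224 = 7P and P* = 32, Q* = 14.
Since 51 is above P* = 32, the ceiling does not bind and the free-market outcome prevails.
Since the control does not bind, there is no shortage.

0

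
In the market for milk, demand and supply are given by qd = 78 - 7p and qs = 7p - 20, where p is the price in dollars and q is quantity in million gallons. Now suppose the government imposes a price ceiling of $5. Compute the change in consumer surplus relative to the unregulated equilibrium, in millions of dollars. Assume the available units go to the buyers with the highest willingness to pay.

Setting quantity demanded equal to quantity supplied, 78 - 7p = 7p - 20, gives p* = 7 and q* = 29.
Since 5 < 7, the ceiling is binding.
At p = 5: qd = 78 - 7·5 = 43 and qs = 7·5 - 20 = 15.
Consumer surplus without the control is ½ · (78/7 - 7) · 29 = 841/14.
With the ceiling, 15 units are sold at 5 (assume they go to the highest-value buyers). The demand price at q = 15 is 9, so CS = ½ · [(78/7 - 5) + (9 - 5)] · 15 = 1065/14.
Change in consumer surplus = 1065/14 - 841/14 = 16.

16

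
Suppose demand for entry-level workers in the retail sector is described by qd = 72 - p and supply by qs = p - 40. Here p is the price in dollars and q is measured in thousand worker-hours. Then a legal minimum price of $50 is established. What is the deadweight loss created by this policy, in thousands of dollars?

Setting quantity demanded equal to quantity supplied, 72 - p = p - 40, gives p* = 56 and q* = 16.
The floor of 50 is below the equilibrium price 56, so it is not binding; the market clears at p* = 56, q* = 16.
Since the control does not bind, no trades are prevented and deadweight loss is zero.

0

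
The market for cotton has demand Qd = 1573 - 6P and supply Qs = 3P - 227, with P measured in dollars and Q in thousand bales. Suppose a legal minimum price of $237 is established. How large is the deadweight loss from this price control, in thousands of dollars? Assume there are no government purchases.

Without the control the market clears where 1573 - 6P = 3P - 227, i.e. P* = 200 and Q* = 373.
Because the floor (237) lies above the market-clearing price, it is binding.
At P = 237: Qd = 1573 - 6·237 = 151 and Qs = 3·237 - 227 = 484.
Quantity traded falls to 151. At Q = 151 the demand price is (1573 - 151)/6 = 237 and the supply price is (227 + 151)/3 = 126.
Deadweight loss = ½ · (237 - 126) · (373 - 151) = ½ · 111 · 222 = 12321.

12321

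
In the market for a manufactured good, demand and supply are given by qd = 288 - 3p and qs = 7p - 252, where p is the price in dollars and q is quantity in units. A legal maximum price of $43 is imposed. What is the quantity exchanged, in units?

49

In a free market, 288 - 3p = 7p - 252 gives the equilibrium p* = 54, q* = 126.
Since 43 < 54, the ceiling is binding.
At p = 43: qd = 288 - 3·43 = 159 and qs = 7·43 - 252 = 49.
The quantity actually transacted is the short side, supply: 49.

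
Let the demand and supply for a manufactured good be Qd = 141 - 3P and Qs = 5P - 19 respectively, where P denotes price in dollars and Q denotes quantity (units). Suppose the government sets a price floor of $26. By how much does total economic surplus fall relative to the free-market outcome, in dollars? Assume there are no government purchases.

86.4

In a free market, 141 - 3P = 5P - 19 gives the equilibrium P* = 20, Q* = 81.
The floor of 26 is above the equilibrium price 20, so it binds.
At P = 26: Qd = 141 - 3·26 = 63 and Qs = 5·26 - 19 = 111.
Quantity traded falls to 63. At Q = 63 the demand price is (141 - 63)/3 = 26 and the supply price is (19 + 63)/5 = 16.4.
Deadweight loss = ½ · (26 - 16.4) · (81 - 63) = ½ · 9.6 · 18 = 86.4.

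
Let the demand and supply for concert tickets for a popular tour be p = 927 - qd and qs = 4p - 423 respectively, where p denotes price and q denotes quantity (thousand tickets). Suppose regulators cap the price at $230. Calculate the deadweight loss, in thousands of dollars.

16000

Rearranging demand gives qd = 927 - p. Equilibrium: 927 - p = 4p - 423, so 1350 = 5p and p* = 270, q* = 657.
Since 230 < 270, the ceiling is binding.
At p = 230: qd = 927 - 230 = 697 and qs = 4·230 - 423 = 497.
Quantity traded falls to 497. At q = 497 the demand price is 927 - 497 = 430 and the supply price is (423 + 497)/4 = 230.
Deadweight loss = ½ · (430 - 230) · (657 - 497) = ½ · 200 · 160 = 16000.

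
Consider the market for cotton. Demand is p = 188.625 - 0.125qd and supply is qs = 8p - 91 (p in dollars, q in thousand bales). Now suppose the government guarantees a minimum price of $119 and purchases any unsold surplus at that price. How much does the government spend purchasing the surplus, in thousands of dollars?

36176

Rearranging demand gives qd = 1509 - 8p. Setting quantity demanded equal to quantity supplied, 1509 - 8p = 8p - 91, gives p* = 100 and q* = 709.
Because the floor (119) lies above the market-clearing price, it is binding.
At p = 119: qd = 1509 - 8·119 = 557 and qs = 8·119 - 91 = 861.
Surplus = qs - qd = 304.
Government expenditure = surplus × support price = 304 × 119 = 36176.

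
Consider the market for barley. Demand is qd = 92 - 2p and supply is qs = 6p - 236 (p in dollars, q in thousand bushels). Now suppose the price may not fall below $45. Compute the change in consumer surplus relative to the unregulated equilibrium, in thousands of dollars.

-24

Setting quantity demanded equal to quantity supplied, 92 - 2p = 6p - 236, gives p* = 41 and q* = 10.
Because the floor (45) lies above the market-clearing price, it is binding.
At p = 45: qd = 92 - 2·45 = 2 and qs = 6·45 - 236 = 34.
Consumer surplus without the control is ½ · (46 - 41) · 10 = 25.
With the floor, consumers buy 2 units at 45, so CS = ½ · (46 - 45) · 2 = 1.
Change in consumer surplus = 1 - 25 = -24.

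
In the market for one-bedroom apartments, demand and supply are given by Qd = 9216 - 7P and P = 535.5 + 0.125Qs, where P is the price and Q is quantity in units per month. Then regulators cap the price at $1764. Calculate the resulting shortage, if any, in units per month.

0

Rearranging supply gives Qs = 8P - 4284. Equilibrium: 9216 - 7P = 8P - 4284, so 13500 = 15P and P* = 900, Q* = 2916.
Since 1764 is above P* = 900, the ceiling does not bind and the free-market outcome prevails.
Since the control does not bind, there is no shortage.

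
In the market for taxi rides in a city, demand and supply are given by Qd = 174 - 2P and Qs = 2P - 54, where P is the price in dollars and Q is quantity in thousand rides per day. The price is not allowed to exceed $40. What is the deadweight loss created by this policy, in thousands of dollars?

Setting quantity demanded equal to quantity supplied, 174 - 2P = 2P - 54, gives P* = 57 and Q* = 60.
The ceiling of 40 is below the equilibrium price 57, so it binds.
At P = 40: Qd = 174 - 2·40 = 94 and Qs = 2·40 - 54 = 26.
Quantity traded falls to 26. At Q = 26 the demand price is (174 - 26)/2 = 74 and the supply price is (54 + 26)/2 = 40.
Deadweight loss = ½ · (74 - 40) · (60 - 26) = ½ · 34 · 34 = 578.

578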